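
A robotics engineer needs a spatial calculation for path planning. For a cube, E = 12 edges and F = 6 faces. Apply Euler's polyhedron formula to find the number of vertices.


Polyhedron: cube
Euler's formula for convex polyhedra: V - E + F = 2
Given: E = 12 edges and F = 6 faces
Solve for V:
V = 2 + E - F = 2 + 12 - 6 = 8
8 vertices


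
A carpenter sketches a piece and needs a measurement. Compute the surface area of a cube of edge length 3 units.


Shape: cube
Side s = 3 units
A cube has 6 square faces.
Formula: SA = 6 * s^2
s^2 = 9
SA = 6 * 9
SA = 54
54 units^2


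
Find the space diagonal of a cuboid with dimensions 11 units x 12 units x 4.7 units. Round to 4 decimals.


Shape: rectangular box (space diagonal)
l = 11 units, w = 12 units, h = 4.7 units
Visualize: the diagonal of the base, then a right triangle with that diagonal and the height.
Formula: d = sqrt(l^2 + w^2 + h^2)
l^2 + w^2 + h^2 = 121 + 144 + 22.09 = 287.09
d = sqrt(287.09)
d = 16.9437
16.9437 units


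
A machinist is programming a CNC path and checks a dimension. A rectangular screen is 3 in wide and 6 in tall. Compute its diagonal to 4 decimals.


Shape: rectangle (diagonal via Pythagoras)
Sides: 3 in and 6 in
Formula: d = sqrt(l^2 + w^2)
l^2 = 9, w^2 = 36
l^2 + w^2 = 45
d = sqrt(45)
d = 6.7082
6.7082 in


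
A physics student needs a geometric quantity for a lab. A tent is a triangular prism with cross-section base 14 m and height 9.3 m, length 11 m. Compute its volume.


Shape: triangular prism
Triangle base = 14 m, triangle height = 9.3 m, prism length L = 11 m
Formula: V = (1/2 * b * h_tri) * L
Cross-section area = 0.5 * 14 * 9.3 = 65.1
V = 65.1 * 11
V = 716.1
716.1 m^3


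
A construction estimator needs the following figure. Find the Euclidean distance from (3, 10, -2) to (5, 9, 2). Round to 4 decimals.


3D distance between two points
P1 = (3, 10, -2), P2 = (5, 9, 2)
Formula: d = sqrt((x2-x1)^2 + (y2-y1)^2 + (z2-z1)^2)
dx = 5 - 3 = 2
dy = 9 - 10 = -1
dz = 2 - -2 = 4
dx^2 + dy^2 + dz^2 = 4 + 1 + 16 = 21
d = sqrt(21)
d = 4.5826
4.5826 units


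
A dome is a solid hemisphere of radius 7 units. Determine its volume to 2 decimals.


Shape: hemisphere (half of a sphere)
Radius r = 7 units
Formula: V = (1/2) * (4/3) * pi * r^3 = (2/3) * pi * r^3
r^3 = 343
(2/3) * 343 = 228.666667
V = 228.666667 * pi
V = 718.38
718.38 units^3


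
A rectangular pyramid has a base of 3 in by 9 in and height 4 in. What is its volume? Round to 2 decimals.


Shape: rectangular pyramid
Base: 3 in x 9 in, Height h = 4 in
Formula: V = (1/3) * base_area * h
base_area = 3 * 9 = 27
base_area * h = 27 * 4 = 108
V = 108 / 3
V = 36
36 in^3


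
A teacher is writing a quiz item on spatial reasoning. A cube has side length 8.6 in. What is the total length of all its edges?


Shape: cube
Side s = 8.6 in
A cube has 12 edges, all equal.
Formula: total edge length = 12 * s
Total = 12 * 8.6
Total = 103.2
103.2 in


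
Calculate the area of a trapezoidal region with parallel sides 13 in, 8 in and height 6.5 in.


Shape: trapezoid
Parallel sides a = 13 in, b = 8 in; Height h = 6.5 in
Formula: A = (a + b) * h / 2
a + b = 13 + 8 = 21
A = 21 * 6.5 / 2
A = 136.5 / 2
A = 68.25
68.25 in^2


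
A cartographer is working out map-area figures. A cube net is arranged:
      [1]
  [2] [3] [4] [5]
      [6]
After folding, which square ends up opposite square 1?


Net: cross layout. Take square 3 as the base (bottom).
Fold the four squares in the horizontal row up around 3: 2 -> left, 4 -> right, 5 wraps to the top.
Fold 1 and 6 up from 3: 1 -> back, 6 -> front.
Opposite pairs are therefore: (1, 6), (2, 4), (3, 5).
Face 1 is opposite face 6.
face 6


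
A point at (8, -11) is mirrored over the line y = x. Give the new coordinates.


Transformation: reflection
Original point: (8, -11)
Rule for reflection over y = x: (x, y) -> (y, x)
Apply: (8, -11) -> (-11, 8)
(-11, 8)


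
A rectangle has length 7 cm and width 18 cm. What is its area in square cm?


Shape: rectangle
Length l = 7 cm, Width w = 18 cm
Formula: A = l * w
A = 7 * 18
A = 126
126 cm^2


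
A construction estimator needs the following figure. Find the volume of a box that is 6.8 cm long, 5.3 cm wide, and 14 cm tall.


Shape: rectangular prism
l = 6.8 cm, w = 5.3 cm, h = 14 cm
Formula: V = l * w * h
V = 6.8 * 5.3 * 14
V = 36.04 * 14
V = 504.56
504.56 cm^3


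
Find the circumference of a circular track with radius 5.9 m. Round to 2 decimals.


Shape: circle
Radius r = 5.9 m
Formula: C = 2 * pi * r
C = 2 * pi * 5.9
C = 11.8 * pi
C = 37.07
37.07 m


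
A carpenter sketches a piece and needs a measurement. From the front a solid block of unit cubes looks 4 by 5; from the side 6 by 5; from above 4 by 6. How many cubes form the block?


Orthographic views of a solid rectangular block:
Front view 4 x 5 -> length = 4, height = 5
Side view 6 x 5 -> width = 6, height = 5 (consistent)
Top view 4 x 6 -> confirms length = 4, width = 6
The block is 4 x 6 x 5.
Total unit cubes = 4 * 6 * 5 = 120
120 unit cubes


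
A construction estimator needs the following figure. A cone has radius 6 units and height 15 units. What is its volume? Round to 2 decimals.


Shape: cone
Radius r = 6 units, Height h = 15 units
Formula: V = (1/3) * pi * r^2 * h
r^2 = 36
pi * r^2 * h = pi * 36 * 15 = 540 * pi
V = 540 * pi / 3
V = 565.49
565.49 units^3


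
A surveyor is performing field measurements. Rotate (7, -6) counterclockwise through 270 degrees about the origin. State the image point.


Transformation: rotation about the origin
Original point: (7, -6)
Rule for 270 deg counterclockwise: (x, y) -> (y, -x)
Apply: (7, -6) -> (-6, -7)
(-6, -7)


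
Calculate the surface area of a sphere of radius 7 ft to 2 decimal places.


Shape: sphere
Radius r = 7 ft
Formula: SA = 4 * pi * r^2
r^2 = 49
SA = 4 * pi * 49
SA = 196 * pi
SA = 615.75
615.75 ft^2


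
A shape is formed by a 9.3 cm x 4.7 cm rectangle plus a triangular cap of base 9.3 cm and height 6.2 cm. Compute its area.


Composite shape: rectangle + triangle
Rectangle area = 9.3 * 4.7 = 43.71
Triangle area = 0.5 * 9.3 * 6.2 = 28.83
Total = 43.71 + 28.83
Total = 72.54
72.54 cm^2


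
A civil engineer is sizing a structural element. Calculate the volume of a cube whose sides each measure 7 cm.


Shape: cube
Side s = 7 cm
Formula: V = s^3
V = 7 * 7 * 7
V = 49 * 7
V = 343
343 cm^3


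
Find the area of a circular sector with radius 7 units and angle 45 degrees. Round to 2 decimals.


Shape: circular sector
Radius r = 7 units, Angle = 45 degrees
Formula: A = (angle/360) * pi * r^2
r^2 = 49
Fraction of circle = 45/360
A = (45/360) * pi * 49
A = 6.125 * pi
A = 19.24
19.24 units^2


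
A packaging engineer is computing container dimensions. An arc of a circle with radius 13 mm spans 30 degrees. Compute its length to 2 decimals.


Shape: circular arc
Radius r = 13 mm, Angle = 30 degrees
Formula: L = (angle/360) * 2 * pi * r
2 * pi * r = 26 * pi
L = (30/360) * 26 * pi
L = 2.166667 * pi
L = 6.81
6.81 mm


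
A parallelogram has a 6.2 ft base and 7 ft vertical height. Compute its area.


Shape: parallelogram
Base b = 6.2 ft, Height h = 7 ft
Formula: A = b * h
A = 6.2 * 7
A = 43.4
43.4 ft^2


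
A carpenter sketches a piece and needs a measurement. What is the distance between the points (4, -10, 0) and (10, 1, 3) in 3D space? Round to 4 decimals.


3D distance between two points
P1 = (4, -10, 0), P2 = (10, 1, 3)
Formula: d = sqrt((x2-x1)^2 + (y2-y1)^2 + (z2-z1)^2)
dx = 10 - 4 = 6
dy = 1 - -10 = 11
dz = 3 - 0 = 3
dx^2 + dy^2 + dz^2 = 36 + 121 + 9 = 166
d = sqrt(166)
d = 12.8841
12.8841 units


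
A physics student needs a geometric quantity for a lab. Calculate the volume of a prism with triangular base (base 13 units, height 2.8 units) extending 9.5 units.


Shape: triangular prism
Triangle base = 13 units, triangle height = 2.8 units, prism length L = 9.5 units
Formula: V = (1/2 * b * h_tri) * L
Cross-section area = 0.5 * 13 * 2.8 = 18.2
V = 18.2 * 9.5
V = 172.9
172.9 units^3


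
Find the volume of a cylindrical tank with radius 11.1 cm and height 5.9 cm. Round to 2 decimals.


Shape: cylinder
Radius r = 11.1 cm, Height h = 5.9 cm
Formula: V = pi * r^2 * h
r^2 = 123.21
V = pi * 123.21 * 5.9
V = 726.939 * pi
V = 2283.75
2283.75 cm^3


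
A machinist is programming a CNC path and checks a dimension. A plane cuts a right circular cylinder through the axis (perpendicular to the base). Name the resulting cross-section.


Solid: right circular cylinder
Cutting plane: through the axis (perpendicular to the base)
Visualize the intersection of the plane with the solid's surface.
The boundary of the cut region is a rectangle.
rectangle


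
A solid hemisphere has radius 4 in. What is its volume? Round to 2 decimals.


Shape: hemisphere (half of a sphere)
Radius r = 4 in
Formula: V = (1/2) * (4/3) * pi * r^3 = (2/3) * pi * r^3
r^3 = 64
(2/3) * 64 = 42.666667
V = 42.666667 * pi
V = 134.04
134.04 in^3


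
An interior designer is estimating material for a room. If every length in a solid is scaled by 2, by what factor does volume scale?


Linear scale factor k = 2
Rule: under a linear scaling by k, volumes scale by k^3.
k^3 = 2 * 2 * 2
k^3 = 4 * 2
k^3 = 8
Volume scales by a factor of 8.
8 (dimensionless)


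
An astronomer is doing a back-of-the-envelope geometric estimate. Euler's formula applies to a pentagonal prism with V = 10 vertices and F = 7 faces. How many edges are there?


Polyhedron: pentagonal prism
Euler's formula for convex polyhedra: V - E + F = 2
Given: V = 10 vertices and F = 7 faces
Solve for E:
E = V + F - 2 = 10 + 7 - 2 = 15
15 edges


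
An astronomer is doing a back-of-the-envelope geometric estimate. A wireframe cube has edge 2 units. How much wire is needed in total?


Shape: cube
Side s = 2 units
A cube has 12 edges, all equal.
Formula: total edge length = 12 * s
Total = 12 * 2
Total = 24
24 units


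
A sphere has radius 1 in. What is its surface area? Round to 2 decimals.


Shape: sphere
Radius r = 1 in
Formula: SA = 4 * pi * r^2
r^2 = 1
SA = 4 * pi * 1
SA = 4 * pi
SA = 12.57
12.57 in^2


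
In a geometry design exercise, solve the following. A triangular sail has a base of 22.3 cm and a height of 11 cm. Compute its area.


Shape: triangle
Base b = 22.3 cm, Height h = 11 cm
Formula: A = (1/2) * b * h
A = 0.5 * 22.3 * 11
A = 0.5 * 245.3
A = 122.65
122.65 cm^2


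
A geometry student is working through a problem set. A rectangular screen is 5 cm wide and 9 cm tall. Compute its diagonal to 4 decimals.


Shape: rectangle (diagonal via Pythagoras)
Sides: 5 cm and 9 cm
Formula: d = sqrt(l^2 + w^2)
l^2 = 25, w^2 = 81
l^2 + w^2 = 106
d = sqrt(106)
d = 10.2956
10.2956 cm


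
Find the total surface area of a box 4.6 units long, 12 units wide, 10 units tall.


Shape: rectangular prism
l = 4.6 units, w = 12 units, h = 10 units
Formula: SA = 2(lw + lh + wh)
lw = 55.2, lh = 46, wh = 120
lw + lh + wh = 221.2
SA = 2 * 221.2
SA = 442.4
442.4 units^2


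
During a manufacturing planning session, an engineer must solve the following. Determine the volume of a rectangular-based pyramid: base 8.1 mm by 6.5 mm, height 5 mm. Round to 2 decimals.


Shape: rectangular pyramid
Base: 8.1 mm x 6.5 mm, Height h = 5 mm
Formula: V = (1/3) * base_area * h
base_area = 8.1 * 6.5 = 52.65
base_area * h = 52.65 * 5 = 263.25
V = 263.25 / 3
V = 87.75
87.75 mm^3


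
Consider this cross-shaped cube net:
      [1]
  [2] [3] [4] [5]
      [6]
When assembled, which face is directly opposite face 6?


Net: cross layout. Take square 3 as the base (bottom).
Fold the four squares in the horizontal row up around 3: 2 -> left, 4 -> right, 5 wraps to the top.
Fold 1 and 6 up from 3: 1 -> back, 6 -> front.
Opposite pairs are therefore: (1, 6), (2, 4), (3, 5).
Face 6 is opposite face 1.
face 1


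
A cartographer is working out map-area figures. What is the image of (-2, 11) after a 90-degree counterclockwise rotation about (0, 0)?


Transformation: rotation about the origin
Original point: (-2, 11)
Rule for 90 deg counterclockwise: (x, y) -> (-y, x)
Apply: (-2, 11) -> (-11, -2)
(-11, -2)


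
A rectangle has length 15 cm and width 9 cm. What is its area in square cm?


Shape: rectangle
Length l = 15 cm, Width w = 9 cm
Formula: A = l * w
A = 15 * 9
A = 135
135 cm^2


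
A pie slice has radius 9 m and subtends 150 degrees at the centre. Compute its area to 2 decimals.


Shape: circular sector
Radius r = 9 m, Angle = 150 degrees
Formula: A = (angle/360) * pi * r^2
r^2 = 81
Fraction of circle = 150/360
A = (150/360) * pi * 81
A = 33.75 * pi
A = 106.03
106.03 m^2


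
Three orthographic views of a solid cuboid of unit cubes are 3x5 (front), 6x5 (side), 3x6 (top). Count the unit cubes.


Orthographic views of a solid rectangular block:
Front view 3 x 5 -> length = 3, height = 5
Side view 6 x 5 -> width = 6, height = 5 (consistent)
Top view 3 x 6 -> confirms length = 3, width = 6
The block is 3 x 6 x 5.
Total unit cubes = 3 * 6 * 5 = 90
90 unit cubes


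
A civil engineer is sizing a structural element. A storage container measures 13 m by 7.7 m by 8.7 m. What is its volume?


Shape: rectangular prism
l = 13 m, w = 7.7 m, h = 8.7 m
Formula: V = l * w * h
V = 13 * 7.7 * 8.7
V = 100.1 * 8.7
V = 870.87
870.87 m^3


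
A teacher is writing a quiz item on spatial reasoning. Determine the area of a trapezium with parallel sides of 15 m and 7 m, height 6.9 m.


Shape: trapezoid
Parallel sides a = 15 m, b = 7 m; Height h = 6.9 m
Formula: A = (a + b) * h / 2
a + b = 15 + 7 = 22
A = 22 * 6.9 / 2
A = 151.8 / 2
A = 75.9
75.9 m^2


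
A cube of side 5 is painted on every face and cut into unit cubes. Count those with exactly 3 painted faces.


Large cube: 5 x 5 x 5, cut into unit cubes.
Cubes with 3 painted faces are at the corners. A cube always has 8 corners.
Count = 8
8 unit cubes


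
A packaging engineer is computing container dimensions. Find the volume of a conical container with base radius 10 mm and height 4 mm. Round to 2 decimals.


Shape: cone
Radius r = 10 mm, Height h = 4 mm
Formula: V = (1/3) * pi * r^2 * h
r^2 = 100
pi * r^2 * h = pi * 100 * 4 = 400 * pi
V = 400 * pi / 3
V = 418.88
418.88 mm^3


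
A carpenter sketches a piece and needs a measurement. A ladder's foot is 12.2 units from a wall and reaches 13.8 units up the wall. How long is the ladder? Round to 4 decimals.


Shape: right triangle
Legs a = 12.2 units, b = 13.8 units
Formula: c = sqrt(a^2 + b^2)
a^2 = 148.84, b^2 = 190.44
a^2 + b^2 = 339.28
c = sqrt(339.28)
c = 18.4196
18.4196 units


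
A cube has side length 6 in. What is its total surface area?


Shape: cube
Side s = 6 in
A cube has 6 square faces.
Formula: SA = 6 * s^2
s^2 = 36
SA = 6 * 36
SA = 216
216 in^2


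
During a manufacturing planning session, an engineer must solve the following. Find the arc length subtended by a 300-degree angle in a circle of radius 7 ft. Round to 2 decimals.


Shape: circular arc
Radius r = 7 ft, Angle = 300 degrees
Formula: L = (angle/360) * 2 * pi * r
2 * pi * r = 14 * pi
L = (300/360) * 14 * pi
L = 11.666667 * pi
L = 36.65
36.65 ft


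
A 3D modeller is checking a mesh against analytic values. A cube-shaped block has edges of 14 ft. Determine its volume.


Shape: cube
Side s = 14 ft
Formula: V = s^3
V = 14 * 14 * 14
V = 196 * 14
V = 2744
2744 ft^3


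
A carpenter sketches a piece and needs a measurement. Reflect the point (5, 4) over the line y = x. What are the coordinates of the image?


Transformation: reflection
Original point: (5, 4)
Rule for reflection over y = x: (x, y) -> (y, x)
Apply: (5, 4) -> (4, 5)
(4, 5)


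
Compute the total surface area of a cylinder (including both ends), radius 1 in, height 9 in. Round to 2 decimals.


Shape: closed cylinder
Radius r = 1 in, Height h = 9 in
Formula: SA = 2*pi*r^2 + 2*pi*r*h = 2*pi*r*(r + h)
r + h = 10
2 * r * (r + h) = 2 * 1 * 10 = 20
SA = 20 * pi
SA = 62.83
62.83 in^2


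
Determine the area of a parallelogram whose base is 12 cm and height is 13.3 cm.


Shape: parallelogram
Base b = 12 cm, Height h = 13.3 cm
Formula: A = b * h
A = 12 * 13.3
A = 159.6
159.6 cm^2


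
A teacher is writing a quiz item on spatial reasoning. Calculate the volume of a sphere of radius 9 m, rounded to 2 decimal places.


Shape: sphere
Radius r = 9 m
Formula: V = (4/3) * pi * r^3
r^3 = 729
(4/3) * 729 = 972
V = 972 * pi
V = 3053.63
3053.63 m^3


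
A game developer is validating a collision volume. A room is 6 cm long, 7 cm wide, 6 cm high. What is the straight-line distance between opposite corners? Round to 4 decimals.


Shape: rectangular box (space diagonal)
l = 6 cm, w = 7 cm, h = 6 cm
Visualize: the diagonal of the base, then a right triangle with that diagonal and the height.
Formula: d = sqrt(l^2 + w^2 + h^2)
l^2 + w^2 + h^2 = 36 + 49 + 36 = 121
d = sqrt(121)
d = 11.0
11 cm


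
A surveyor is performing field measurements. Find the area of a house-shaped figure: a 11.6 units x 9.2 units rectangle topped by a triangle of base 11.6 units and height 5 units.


Composite shape: rectangle + triangle
Rectangle area = 11.6 * 9.2 = 106.72
Triangle area = 0.5 * 11.6 * 5 = 29
Total = 106.72 + 29
Total = 135.72
135.72 units^2


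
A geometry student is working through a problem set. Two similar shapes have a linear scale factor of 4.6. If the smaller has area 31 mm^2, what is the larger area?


Linear scale factor k = 4.6
Original area = 31 mm^2
Rule: under a linear scaling by k, areas scale by k^2.
k^2 = 4.6^2 = 21.16
New area = 31 * 21.16
New area = 655.96
655.96 mm^2


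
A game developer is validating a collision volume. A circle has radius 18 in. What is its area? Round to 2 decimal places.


Shape: circle
Radius r = 18 in
Formula: A = pi * r^2
r^2 = 18^2 = 324
A = pi * 324
A = 1017.88
1017.88 in^2


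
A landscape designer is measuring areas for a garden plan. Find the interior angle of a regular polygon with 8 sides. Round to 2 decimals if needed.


Shape: regular octagon (8 sides)
Formula: interior angle = (n - 2) * 180 / n
(n - 2) = 6
(n - 2) * 180 = 1080
angle = 1080 / 8
angle = 135
135 degrees


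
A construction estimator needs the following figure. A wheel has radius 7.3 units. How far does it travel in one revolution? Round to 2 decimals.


Shape: circle
Radius r = 7.3 units
Formula: C = 2 * pi * r
C = 2 * pi * 7.3
C = 14.6 * pi
C = 45.87
45.87 units


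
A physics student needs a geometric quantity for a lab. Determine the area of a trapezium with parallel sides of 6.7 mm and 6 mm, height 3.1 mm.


Shape: trapezoid
Parallel sides a = 6.7 mm, b = 6 mm; Height h = 3.1 mm
Formula: A = (a + b) * h / 2
a + b = 6.7 + 6 = 12.7
A = 12.7 * 3.1 / 2
A = 39.37 / 2
A = 19.685
19.685 mm^2


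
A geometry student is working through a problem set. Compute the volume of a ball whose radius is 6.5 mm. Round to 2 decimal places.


Shape: sphere
Radius r = 6.5 mm
Formula: V = (4/3) * pi * r^3
r^3 = 274.625
(4/3) * 274.625 = 366.166667
V = 366.166667 * pi
V = 1150.35
1150.35 mm^3


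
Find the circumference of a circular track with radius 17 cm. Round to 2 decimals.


Shape: circle
Radius r = 17 cm
Formula: C = 2 * pi * r
C = 2 * pi * 17
C = 34 * pi
C = 106.81
106.81 cm


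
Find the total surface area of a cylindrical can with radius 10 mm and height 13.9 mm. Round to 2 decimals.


Shape: closed cylinder
Radius r = 10 mm, Height h = 13.9 mm
Formula: SA = 2*pi*r^2 + 2*pi*r*h = 2*pi*r*(r + h)
r + h = 23.9
2 * r * (r + h) = 2 * 10 * 23.9 = 478
SA = 478 * pi
SA = 1501.68
1501.68 mm^2


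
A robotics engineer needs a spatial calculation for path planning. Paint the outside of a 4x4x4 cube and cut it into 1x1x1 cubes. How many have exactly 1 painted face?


Large cube: 4 x 4 x 4, cut into unit cubes.
n = 4, so n - 2 = 2
Cubes with 1 painted face lie in the interior of each face.
A cube has 6 faces; each contributes (n - 2)^2 = 4 such cubes.
Count = 6 * 4 = 24
24 unit cubes


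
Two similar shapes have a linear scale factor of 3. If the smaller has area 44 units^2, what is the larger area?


Linear scale factor k = 3
Original area = 44 units^2
Rule: under a linear scaling by k, areas scale by k^2.
k^2 = 3^2 = 9
New area = 44 * 9
New area = 396
396 units^2


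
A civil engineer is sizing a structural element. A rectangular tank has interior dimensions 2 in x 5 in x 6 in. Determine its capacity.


Shape: rectangular prism
l = 2 in, w = 5 in, h = 6 in
Formula: V = l * w * h
V = 2 * 5 * 6
V = 10 * 6
V = 60
60 in^3


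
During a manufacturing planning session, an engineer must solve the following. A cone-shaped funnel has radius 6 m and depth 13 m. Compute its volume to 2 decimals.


Shape: cone
Radius r = 6 m, Height h = 13 m
Formula: V = (1/3) * pi * r^2 * h
r^2 = 36
pi * r^2 * h = pi * 36 * 13 = 468 * pi
V = 468 * pi / 3
V = 490.09
490.09 m^3


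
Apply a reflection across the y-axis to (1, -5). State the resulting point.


Transformation: reflection
Original point: (1, -5)
Rule for reflection over the y-axis: (x, y) -> (-x, y)
Apply: (1, -5) -> (-1, -5)
(-1, -5)


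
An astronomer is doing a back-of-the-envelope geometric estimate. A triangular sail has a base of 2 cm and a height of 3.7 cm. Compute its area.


Shape: triangle
Base b = 2 cm, Height h = 3.7 cm
Formula: A = (1/2) * b * h
A = 0.5 * 2 * 3.7
A = 0.5 * 7.4
A = 3.7
3.7 cm^2


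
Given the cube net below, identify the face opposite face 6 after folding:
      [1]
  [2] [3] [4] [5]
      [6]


Net: cross layout. Take square 3 as the base (bottom).
Fold the four squares in the horizontal row up around 3: 2 -> left, 4 -> right, 5 wraps to the top.
Fold 1 and 6 up from 3: 1 -> back, 6 -> front.
Opposite pairs are therefore: (1, 6), (2, 4), (3, 5).
Face 6 is opposite face 1.
face 1


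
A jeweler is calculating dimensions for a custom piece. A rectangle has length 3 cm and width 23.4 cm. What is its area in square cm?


Shape: rectangle
Length l = 3 cm, Width w = 23.4 cm
Formula: A = l * w
A = 3 * 23.4
A = 70.2
70.2 cm^2


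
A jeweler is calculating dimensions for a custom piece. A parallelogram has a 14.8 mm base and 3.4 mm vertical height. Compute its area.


Shape: parallelogram
Base b = 14.8 mm, Height h = 3.4 mm
Formula: A = b * h
A = 14.8 * 3.4
A = 50.32
50.32 mm^2


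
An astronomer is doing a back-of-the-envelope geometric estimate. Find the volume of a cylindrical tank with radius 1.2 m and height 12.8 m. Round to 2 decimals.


Shape: cylinder
Radius r = 1.2 m, Height h = 12.8 m
Formula: V = pi * r^2 * h
r^2 = 1.44
V = pi * 1.44 * 12.8
V = 18.432 * pi
V = 57.91
57.91 m^3


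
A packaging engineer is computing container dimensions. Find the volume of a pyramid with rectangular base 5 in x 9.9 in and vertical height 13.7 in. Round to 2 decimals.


Shape: rectangular pyramid
Base: 5 in x 9.9 in, Height h = 13.7 in
Formula: V = (1/3) * base_area * h
base_area = 5 * 9.9 = 49.5
base_area * h = 49.5 * 13.7 = 678.15
V = 678.15 / 3
V = 226.05
226.05 in^3


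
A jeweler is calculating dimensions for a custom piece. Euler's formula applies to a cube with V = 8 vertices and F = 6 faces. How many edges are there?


Polyhedron: cube
Euler's formula for convex polyhedra: V - E + F = 2
Given: V = 8 vertices and F = 6 faces
Solve for E:
E = V + F - 2 = 8 + 6 - 2 = 12
12 edges


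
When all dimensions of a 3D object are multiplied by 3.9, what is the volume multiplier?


Linear scale factor k = 3.9
Rule: under a linear scaling by k, volumes scale by k^3.
k^3 = 3.9 * 3.9 * 3.9
k^3 = 15.21 * 3.9
k^3 = 59.319
Volume scales by a factor of 59.319.
59.319 (dimensionless)


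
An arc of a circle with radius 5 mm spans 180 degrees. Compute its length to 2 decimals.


Shape: circular arc
Radius r = 5 mm, Angle = 180 degrees
Formula: L = (angle/360) * 2 * pi * r
2 * pi * r = 10 * pi
L = (180/360) * 10 * pi
L = 5 * pi
L = 15.71
15.71 mm


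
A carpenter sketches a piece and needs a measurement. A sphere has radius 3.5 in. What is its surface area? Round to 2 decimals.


Shape: sphere
Radius r = 3.5 in
Formula: SA = 4 * pi * r^2
r^2 = 12.25
SA = 4 * pi * 12.25
SA = 49 * pi
SA = 153.94
153.94 in^2


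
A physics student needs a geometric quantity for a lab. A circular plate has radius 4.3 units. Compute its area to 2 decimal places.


Shape: circle
Radius r = 4.3 units
Formula: A = pi * r^2
r^2 = 4.3^2 = 18.49
A = pi * 18.49
A = 58.09
58.09 units^2


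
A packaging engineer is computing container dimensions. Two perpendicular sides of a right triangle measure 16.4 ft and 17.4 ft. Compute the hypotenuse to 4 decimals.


Shape: right triangle
Legs a = 16.4 ft, b = 17.4 ft
Formula: c = sqrt(a^2 + b^2)
a^2 = 268.96, b^2 = 302.76
a^2 + b^2 = 571.72
c = sqrt(571.72)
c = 23.9107
23.9107 ft


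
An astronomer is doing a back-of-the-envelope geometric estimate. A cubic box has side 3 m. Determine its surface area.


Shape: cube
Side s = 3 m
A cube has 6 square faces.
Formula: SA = 6 * s^2
s^2 = 9
SA = 6 * 9
SA = 54
54 m^2


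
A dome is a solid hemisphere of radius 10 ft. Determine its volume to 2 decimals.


Shape: hemisphere (half of a sphere)
Radius r = 10 ft
Formula: V = (1/2) * (4/3) * pi * r^3 = (2/3) * pi * r^3
r^3 = 1000
(2/3) * 1000 = 666.666667
V = 666.666667 * pi
V = 2094.4
2094.4 ft^3


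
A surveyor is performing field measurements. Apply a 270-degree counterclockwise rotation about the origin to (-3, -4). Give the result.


Transformation: rotation about the origin
Original point: (-3, -4)
Rule for 270 deg counterclockwise: (x, y) -> (y, -x)
Apply: (-3, -4) -> (-4, 3)
(-4, 3)


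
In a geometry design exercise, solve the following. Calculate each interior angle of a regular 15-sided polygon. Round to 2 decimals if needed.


Shape: regular pentadecagon (15 sides)
Formula: interior angle = (n - 2) * 180 / n
(n - 2) = 13
(n - 2) * 180 = 2340
angle = 2340 / 15
angle = 156
156 degrees


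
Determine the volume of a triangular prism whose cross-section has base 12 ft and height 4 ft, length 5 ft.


Shape: triangular prism
Triangle base = 12 ft, triangle height = 4 ft, prism length L = 5 ft
Formula: V = (1/2 * b * h_tri) * L
Cross-section area = 0.5 * 12 * 4 = 24
V = 24 * 5
V = 120
120 ft^3


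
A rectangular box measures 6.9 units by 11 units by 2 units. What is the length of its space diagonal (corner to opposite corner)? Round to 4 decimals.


Shape: rectangular box (space diagonal)
l = 6.9 units, w = 11 units, h = 2 units
Visualize: the diagonal of the base, then a right triangle with that diagonal and the height.
Formula: d = sqrt(l^2 + w^2 + h^2)
l^2 + w^2 + h^2 = 47.61 + 121 + 4 = 172.61
d = sqrt(172.61)
d = 13.1381
13.1381 units


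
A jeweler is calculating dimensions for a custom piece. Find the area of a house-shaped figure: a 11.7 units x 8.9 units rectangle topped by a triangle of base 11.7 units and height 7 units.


Composite shape: rectangle + triangle
Rectangle area = 11.7 * 8.9 = 104.13
Triangle area = 0.5 * 11.7 * 7 = 40.95
Total = 104.13 + 40.95
Total = 145.08
145.08 units^2


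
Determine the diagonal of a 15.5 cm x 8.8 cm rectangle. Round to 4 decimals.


Shape: rectangle (diagonal via Pythagoras)
Sides: 15.5 cm and 8.8 cm
Formula: d = sqrt(l^2 + w^2)
l^2 = 240.25, w^2 = 77.44
l^2 + w^2 = 317.69
d = sqrt(317.69)
d = 17.8239
17.8239 cm


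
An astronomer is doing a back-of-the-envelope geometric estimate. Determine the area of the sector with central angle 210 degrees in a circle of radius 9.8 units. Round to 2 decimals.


Shape: circular sector
Radius r = 9.8 units, Angle = 210 degrees
Formula: A = (angle/360) * pi * r^2
r^2 = 96.04
Fraction of circle = 210/360
A = (210/360) * pi * 96.04
A = 56.023333 * pi
A = 176
176 units^2


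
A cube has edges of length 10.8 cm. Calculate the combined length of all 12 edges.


Shape: cube
Side s = 10.8 cm
A cube has 12 edges, all equal.
Formula: total edge length = 12 * s
Total = 12 * 10.8
Total = 129.6
129.6 cm


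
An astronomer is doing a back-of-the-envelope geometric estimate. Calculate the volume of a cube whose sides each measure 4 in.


Shape: cube
Side s = 4 in
Formula: V = s^3
V = 4 * 4 * 4
V = 16 * 4
V = 64
64 in^3


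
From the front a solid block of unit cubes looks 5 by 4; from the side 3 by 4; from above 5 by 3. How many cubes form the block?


Orthographic views of a solid rectangular block:
Front view 5 x 4 -> length = 5, height = 4
Side view 3 x 4 -> width = 3, height = 4 (consistent)
Top view 5 x 3 -> confirms length = 5, width = 3
The block is 5 x 3 x 4.
Total unit cubes = 5 * 3 * 4 = 60
60 unit cubes


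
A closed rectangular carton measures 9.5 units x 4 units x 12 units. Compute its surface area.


Shape: rectangular prism
l = 9.5 units, w = 4 units, h = 12 units
Formula: SA = 2(lw + lh + wh)
lw = 38, lh = 114, wh = 48
lw + lh + wh = 200
SA = 2 * 200
SA = 400
400 units^2


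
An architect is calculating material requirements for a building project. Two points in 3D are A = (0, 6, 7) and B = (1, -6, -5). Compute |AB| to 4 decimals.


3D distance between two points
P1 = (0, 6, 7), P2 = (1, -6, -5)
Formula: d = sqrt((x2-x1)^2 + (y2-y1)^2 + (z2-z1)^2)
dx = 1 - 0 = 1
dy = -6 - 6 = -12
dz = -5 - 7 = -12
dx^2 + dy^2 + dz^2 = 1 + 144 + 144 = 289
d = sqrt(289)
d = 17.0
17 units


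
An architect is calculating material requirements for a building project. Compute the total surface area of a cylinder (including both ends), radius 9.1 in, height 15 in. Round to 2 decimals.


Shape: closed cylinder
Radius r = 9.1 in, Height h = 15 in
Formula: SA = 2*pi*r^2 + 2*pi*r*h = 2*pi*r*(r + h)
r + h = 24.1
2 * r * (r + h) = 2 * 9.1 * 24.1 = 438.62
SA = 438.62 * pi
SA = 1377.97
1377.97 in^2


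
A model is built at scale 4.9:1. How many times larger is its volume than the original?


Linear scale factor k = 4.9
Rule: under a linear scaling by k, volumes scale by k^3.
k^3 = 4.9 * 4.9 * 4.9
k^3 = 24.01 * 4.9
k^3 = 117.649
Volume scales by a factor of 117.649.
117.649 (dimensionless)


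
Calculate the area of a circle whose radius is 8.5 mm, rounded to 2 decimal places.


Shape: circle
Radius r = 8.5 mm
Formula: A = pi * r^2
r^2 = 8.5^2 = 72.25
A = pi * 72.25
A = 226.98
226.98 mm^2


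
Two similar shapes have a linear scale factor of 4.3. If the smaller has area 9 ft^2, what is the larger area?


Linear scale factor k = 4.3
Original area = 9 ft^2
Rule: under a linear scaling by k, areas scale by k^2.
k^2 = 4.3^2 = 18.49
New area = 9 * 18.49
New area = 166.41
166.41 ft^2


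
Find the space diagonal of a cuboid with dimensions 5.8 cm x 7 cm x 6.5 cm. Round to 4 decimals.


Shape: rectangular box (space diagonal)
l = 5.8 cm, w = 7 cm, h = 6.5 cm
Visualize: the diagonal of the base, then a right triangle with that diagonal and the height.
Formula: d = sqrt(l^2 + w^2 + h^2)
l^2 + w^2 + h^2 = 33.64 + 49 + 42.25 = 124.89
d = sqrt(124.89)
d = 11.1754
11.1754 cm


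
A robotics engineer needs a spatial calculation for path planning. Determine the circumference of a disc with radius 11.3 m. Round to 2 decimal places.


Shape: circle
Radius r = 11.3 m
Formula: C = 2 * pi * r
C = 2 * pi * 11.3
C = 22.6 * pi
C = 71
71 m


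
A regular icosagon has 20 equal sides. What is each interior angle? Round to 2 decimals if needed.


Shape: regular icosagon (20 sides)
Formula: interior angle = (n - 2) * 180 / n
(n - 2) = 18
(n - 2) * 180 = 3240
angle = 3240 / 20
angle = 162
162 degrees


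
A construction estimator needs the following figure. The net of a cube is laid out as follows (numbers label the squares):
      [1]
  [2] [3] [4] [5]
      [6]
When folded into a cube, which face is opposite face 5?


Net: cross layout. Take square 3 as the base (bottom).
Fold the four squares in the horizontal row up around 3: 2 -> left, 4 -> right, 5 wraps to the top.
Fold 1 and 6 up from 3: 1 -> back, 6 -> front.
Opposite pairs are therefore: (1, 6), (2, 4), (3, 5).
Face 5 is opposite face 3.
face 3


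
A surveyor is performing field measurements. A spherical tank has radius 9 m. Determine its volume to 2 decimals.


Shape: sphere
Radius r = 9 m
Formula: V = (4/3) * pi * r^3
r^3 = 729
(4/3) * 729 = 972
V = 972 * pi
V = 3053.63
3053.63 m^3


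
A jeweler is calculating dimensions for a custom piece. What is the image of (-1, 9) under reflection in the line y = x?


Transformation: reflection
Original point: (-1, 9)
Rule for reflection over y = x: (x, y) -> (y, x)
Apply: (-1, 9) -> (9, -1)
(9, -1)


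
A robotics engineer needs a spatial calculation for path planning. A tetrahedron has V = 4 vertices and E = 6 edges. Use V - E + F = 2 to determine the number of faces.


Polyhedron: tetrahedron
Euler's formula for convex polyhedra: V - E + F = 2
Given: V = 4 vertices and E = 6 edges
Solve for F:
F = 2 + E - V = 2 + 6 - 4 = 4
4 faces


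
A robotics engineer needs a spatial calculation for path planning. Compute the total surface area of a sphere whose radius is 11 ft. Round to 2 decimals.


Shape: sphere
Radius r = 11 ft
Formula: SA = 4 * pi * r^2
r^2 = 121
SA = 4 * pi * 121
SA = 484 * pi
SA = 1520.53
1520.53 ft^2


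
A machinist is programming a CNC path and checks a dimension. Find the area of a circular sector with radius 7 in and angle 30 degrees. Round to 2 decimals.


Shape: circular sector
Radius r = 7 in, Angle = 30 degrees
Formula: A = (angle/360) * pi * r^2
r^2 = 49
Fraction of circle = 30/360
A = (30/360) * pi * 49
A = 4.083333 * pi
A = 12.83
12.83 in^2


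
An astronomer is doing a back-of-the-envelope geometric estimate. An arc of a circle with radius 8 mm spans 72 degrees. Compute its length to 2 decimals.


Shape: circular arc
Radius r = 8 mm, Angle = 72 degrees
Formula: L = (angle/360) * 2 * pi * r
2 * pi * r = 16 * pi
L = (72/360) * 16 * pi
L = 3.2 * pi
L = 10.05
10.05 mm


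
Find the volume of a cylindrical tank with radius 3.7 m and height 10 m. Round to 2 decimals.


Shape: cylinder
Radius r = 3.7 m, Height h = 10 m
Formula: V = pi * r^2 * h
r^2 = 13.69
V = pi * 13.69 * 10
V = 136.9 * pi
V = 430.08
430.08 m^3


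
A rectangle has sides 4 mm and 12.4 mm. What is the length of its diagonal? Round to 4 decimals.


Shape: rectangle (diagonal via Pythagoras)
Sides: 4 mm and 12.4 mm
Formula: d = sqrt(l^2 + w^2)
l^2 = 16, w^2 = 153.76
l^2 + w^2 = 169.76
d = sqrt(169.76)
d = 13.0292
13.0292 mm


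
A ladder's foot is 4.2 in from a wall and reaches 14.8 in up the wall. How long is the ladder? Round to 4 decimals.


Shape: right triangle
Legs a = 4.2 in, b = 14.8 in
Formula: c = sqrt(a^2 + b^2)
a^2 = 17.64, b^2 = 219.04
a^2 + b^2 = 236.68
c = sqrt(236.68)
c = 15.3844
15.3844 in


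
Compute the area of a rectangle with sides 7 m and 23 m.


Shape: rectangle
Length l = 7 m, Width w = 23 m
Formula: A = l * w
A = 7 * 23
A = 161
161 m^2


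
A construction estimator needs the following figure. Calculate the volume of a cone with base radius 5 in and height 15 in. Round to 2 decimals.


Shape: cone
Radius r = 5 in, Height h = 15 in
Formula: V = (1/3) * pi * r^2 * h
r^2 = 25
pi * r^2 * h = pi * 25 * 15 = 375 * pi
V = 375 * pi / 3
V = 392.7
392.7 in^3


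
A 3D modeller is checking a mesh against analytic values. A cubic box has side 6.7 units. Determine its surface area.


Shape: cube
Side s = 6.7 units
A cube has 6 square faces.
Formula: SA = 6 * s^2
s^2 = 44.89
SA = 6 * 44.89
SA = 269.34
269.34 units^2


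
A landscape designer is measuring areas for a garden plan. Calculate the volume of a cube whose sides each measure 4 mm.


Shape: cube
Side s = 4 mm
Formula: V = s^3
V = 4 * 4 * 4
V = 16 * 4
V = 64
64 mm^3


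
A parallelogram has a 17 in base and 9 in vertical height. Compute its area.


Shape: parallelogram
Base b = 17 in, Height h = 9 in
Formula: A = b * h
A = 17 * 9
A = 153
153 in^2


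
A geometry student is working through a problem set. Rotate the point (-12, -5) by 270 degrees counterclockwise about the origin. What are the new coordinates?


Transformation: rotation about the origin
Original point: (-12, -5)
Rule for 270 deg counterclockwise: (x, y) -> (y, -x)
Apply: (-12, -5) -> (-5, 12)
(-5, 12)


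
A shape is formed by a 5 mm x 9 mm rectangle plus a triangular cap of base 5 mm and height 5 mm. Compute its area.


Composite shape: rectangle + triangle
Rectangle area = 5 * 9 = 45
Triangle area = 0.5 * 5 * 5 = 12.5
Total = 45 + 12.5
Total = 57.5
57.5 mm^2


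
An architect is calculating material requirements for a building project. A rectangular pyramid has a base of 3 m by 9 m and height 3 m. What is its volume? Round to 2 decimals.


Shape: rectangular pyramid
Base: 3 m x 9 m, Height h = 3 m
Formula: V = (1/3) * base_area * h
base_area = 3 * 9 = 27
base_area * h = 27 * 3 = 81
V = 81 / 3
V = 27
27 m^3


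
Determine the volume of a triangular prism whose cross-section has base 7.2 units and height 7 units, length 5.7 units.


Shape: triangular prism
Triangle base = 7.2 units, triangle height = 7 units, prism length L = 5.7 units
Formula: V = (1/2 * b * h_tri) * L
Cross-section area = 0.5 * 7.2 * 7 = 25.2
V = 25.2 * 5.7
V = 143.64
143.64 units^3


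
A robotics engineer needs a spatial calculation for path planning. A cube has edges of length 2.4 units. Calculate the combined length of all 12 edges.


Shape: cube
Side s = 2.4 units
A cube has 12 edges, all equal.
Formula: total edge length = 12 * s
Total = 12 * 2.4
Total = 28.8
28.8 units


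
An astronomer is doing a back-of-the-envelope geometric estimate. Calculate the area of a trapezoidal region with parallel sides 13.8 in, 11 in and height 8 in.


Shape: trapezoid
Parallel sides a = 13.8 in, b = 11 in; Height h = 8 in
Formula: A = (a + b) * h / 2
a + b = 13.8 + 11 = 24.8
A = 24.8 * 8 / 2
A = 198.4 / 2
A = 99.2
99.2 in^2


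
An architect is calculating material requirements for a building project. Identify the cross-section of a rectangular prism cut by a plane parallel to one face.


Solid: rectangular prism
Cutting plane: parallel to one face
Visualize the intersection of the plane with the solid's surface.
The boundary of the cut region is a rectangle.
rectangle


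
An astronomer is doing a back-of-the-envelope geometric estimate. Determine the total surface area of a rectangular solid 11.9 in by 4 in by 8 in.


Shape: rectangular prism
l = 11.9 in, w = 4 in, h = 8 in
Formula: SA = 2(lw + lh + wh)
lw = 47.6, lh = 95.2, wh = 32
lw + lh + wh = 174.8
SA = 2 * 174.8
SA = 349.6
349.6 in^2


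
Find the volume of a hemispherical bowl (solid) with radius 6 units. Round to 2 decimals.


Shape: hemisphere (half of a sphere)
Radius r = 6 units
Formula: V = (1/2) * (4/3) * pi * r^3 = (2/3) * pi * r^3
r^3 = 216
(2/3) * 216 = 144
V = 144 * pi
V = 452.39
452.39 units^3


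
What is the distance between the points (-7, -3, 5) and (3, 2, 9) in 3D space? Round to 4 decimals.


3D distance between two points
P1 = (-7, -3, 5), P2 = (3, 2, 9)
Formula: d = sqrt((x2-x1)^2 + (y2-y1)^2 + (z2-z1)^2)
dx = 3 - -7 = 10
dy = 2 - -3 = 5
dz = 9 - 5 = 4
dx^2 + dy^2 + dz^2 = 100 + 25 + 16 = 141
d = sqrt(141)
d = 11.8743
11.8743 units


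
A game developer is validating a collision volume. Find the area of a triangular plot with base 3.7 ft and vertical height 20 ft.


Shape: triangle
Base b = 3.7 ft, Height h = 20 ft
Formula: A = (1/2) * b * h
A = 0.5 * 3.7 * 20
A = 0.5 * 74
A = 37
37 ft^2


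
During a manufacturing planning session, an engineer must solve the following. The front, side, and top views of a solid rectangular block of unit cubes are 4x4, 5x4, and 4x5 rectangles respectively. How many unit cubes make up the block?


Orthographic views of a solid rectangular block:
Front view 4 x 4 -> length = 4, height = 4
Side view 5 x 4 -> width = 5, height = 4 (consistent)
Top view 4 x 5 -> confirms length = 4, width = 5
The block is 4 x 5 x 4.
Total unit cubes = 4 * 5 * 4 = 80
80 unit cubes


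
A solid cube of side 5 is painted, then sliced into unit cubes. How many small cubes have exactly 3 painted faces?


Large cube: 5 x 5 x 5, cut into unit cubes.
Cubes with 3 painted faces are at the corners. A cube always has 8 corners.
Count = 8
8 unit cubes
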